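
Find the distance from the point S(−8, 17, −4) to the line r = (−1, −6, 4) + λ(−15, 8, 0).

√353

Direction vector d = (−15, 8, 0).
AP = (−7, 23, −8), and AP × d = (64, 120, 289).
|AP × d|² = 102017 and |d|² = 289, so the distance is √(102017/289) = √353.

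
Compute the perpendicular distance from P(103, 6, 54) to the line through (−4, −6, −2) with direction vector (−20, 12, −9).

√4729

Direction vector d = (−20, 12, −9).
AP = (107, 12, 56), and AP × d = (−780, −157, 1524).
|AP × d|² = 2955625 and |d|² = 625, so the distance is √(2955625/625) = √4729.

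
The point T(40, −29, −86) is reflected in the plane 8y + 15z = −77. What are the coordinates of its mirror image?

(40, 51, 64)

n = (0, 8, 15), |n|² = 289, n·T − (-77) = -1445, so t = -1445/289 = -5.
Foot F = T − (-5)·n = (40, 11, −11); the reflection is 2F − T = (40, 51, 64).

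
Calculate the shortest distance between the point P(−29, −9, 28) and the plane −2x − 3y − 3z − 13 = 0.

6√22/11

d = |(-2)·(-29) + (-3)·(-9) + (-3)·28 − 13| / √(4 + 9 + 9) = |-12| / √22 = 12/√22.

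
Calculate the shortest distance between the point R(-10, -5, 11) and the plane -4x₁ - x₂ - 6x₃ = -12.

Normal vector n = (-4, -1, -6), and n·(-10, -5, 11) - (-12) = -9.
|n| = √(16 + 1 + 36) = √53, so the distance is |-9|/√53 = 9/√53.

9/√53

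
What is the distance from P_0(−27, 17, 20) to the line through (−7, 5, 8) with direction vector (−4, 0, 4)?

4√11

Direction vector d = (−4, 0, 4).
AP = (−20, 12, 12); AP·d = 128, |AP|² = 688, |d|² = 32.
distance² = |AP|² − (AP·d)²/|d|² = 688 − 16384/32 = 176, so the distance is 4√11.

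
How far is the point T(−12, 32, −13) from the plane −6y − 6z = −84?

d = |(-6)·32 + (-6)·(-13) − (-84)| / √(0 + 36 + 36) = |-30| / (6√2) = 5√2/2.

5√2/2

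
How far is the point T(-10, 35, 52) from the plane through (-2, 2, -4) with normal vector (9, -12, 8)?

20/17

The plane has equation n·(r − (-2, 2, -4)) = 0, i.e. n·r = -74.
n = (9, -12, 8); n·P − (-74) = -20; |n| = 17; distance = 20/17.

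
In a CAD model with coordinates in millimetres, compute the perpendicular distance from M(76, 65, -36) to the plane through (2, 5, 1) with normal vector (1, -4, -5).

The plane has equation n·(r − (2, 5, 1)) = 0, i.e. n·r = -23.
Then n·(76, 65, -36) - (-23) = 19.
|n| = √(1 + 16 + 25) = √42, so the distance is |19|/√42 = 19/√42.

19√42/42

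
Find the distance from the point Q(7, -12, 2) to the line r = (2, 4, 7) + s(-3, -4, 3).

Direction vector d = (-3, -4, 3).
AP = (5, -16, -5); AP·d = 34, |AP|² = 306, |d|² = 34.
distance² = |AP|² − (AP·d)²/|d|² = 306 − 1156/34 = 272, so the distance is 4√17.

4√17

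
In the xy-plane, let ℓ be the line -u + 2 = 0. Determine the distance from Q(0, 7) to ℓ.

The normal to the line is n = (-1, 0) with |n| = 1.
|n·Q − (-2)| = |0 − (-2)| = 2, so the distance is 2/1 = 2.

2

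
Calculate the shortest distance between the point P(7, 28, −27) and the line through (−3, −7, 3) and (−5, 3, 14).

5√89

A direction vector is d = (−2, 10, 11).
AP = (10, 35, −30), and AP × d = (685, −50, 170).
|AP × d|² = 500625 and |d|² = 225, so the distance is √(500625/225) = √2225 = 5√89.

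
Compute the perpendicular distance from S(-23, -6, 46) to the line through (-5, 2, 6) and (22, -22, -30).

A direction vector is d = (27, -24, -36).
AP = (-18, -8, 40), and AP × d = (1248, 432, 648).
|AP × d|² = 2164032 and |d|² = 2601, so the distance is √(2164032/2601) = √832 = 8√13.

8√13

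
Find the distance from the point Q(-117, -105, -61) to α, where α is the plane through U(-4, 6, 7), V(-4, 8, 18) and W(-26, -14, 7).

3

UV = (0, 2, 11) and UW = (-22, -20, 0), so a normal is n = UV × UW = (220, -242, 44).
Then n·(-117, -105, -61) - (-2024) = -990.
|n| = √(48400 + 58564 + 1936) = 330, so the distance is |-990|/330 = 3.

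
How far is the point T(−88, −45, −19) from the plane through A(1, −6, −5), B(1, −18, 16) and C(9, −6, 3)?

3

AB = (0, −12, 21) and AC = (8, 0, 8), so a normal is n = AB × AC = (−96, 168, 96).
Then n·(−88, −45, −19) − (−1584) = 648.
|n| = √(9216 + 28224 + 9216) = 216, so the distance is |648|/216 = 3.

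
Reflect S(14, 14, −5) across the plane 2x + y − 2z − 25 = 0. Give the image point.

With n = (2, 1, −2), the signed offset is (n·S − 25)/|n|² = 27/9 = 3.
S' = S − 2t·n = (14, 14, −5) − 6·(2, 1, −2) = (2, 8, 7).

(2, 8, 7)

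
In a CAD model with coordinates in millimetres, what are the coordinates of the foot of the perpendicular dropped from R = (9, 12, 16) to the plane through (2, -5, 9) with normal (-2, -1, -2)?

The perpendicular from R has direction n = (-2, -1, -2): r = (9, 12, 16) + μ(-2, -1, -2).
Substitute into the plane: n·(R + μn) = -17 gives -62 + 9μ = -17, so μ = 5.
Foot = (9, 12, 16) + 5·(-2, -1, -2) = (-1, 7, 6).

(-1, 7, 6)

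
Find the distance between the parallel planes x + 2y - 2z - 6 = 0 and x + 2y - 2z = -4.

10/3

Both planes have normal n = (1, 2, -2), |n| = 3. Any point on the first plane is at distance |(-4) − 6|/|n| = 10/3 from the second.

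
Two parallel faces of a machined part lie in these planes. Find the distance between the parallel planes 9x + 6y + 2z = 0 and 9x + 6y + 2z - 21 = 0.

Both planes have normal n = (9, 6, 2), |n| = 11. Any point on the first plane is at distance |21 − 0|/|n| = 21/11 from the second.

21/11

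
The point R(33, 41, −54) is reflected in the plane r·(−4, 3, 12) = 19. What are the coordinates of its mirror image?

n = (−4, 3, 12), |n|² = 169, n·R − 19 = -676, so t = -676/169 = -4.
Foot F = R − (-4)·n = (17, 53, −6); the reflection is 2F − R = (1, 65, 42).

(1, 65, 42)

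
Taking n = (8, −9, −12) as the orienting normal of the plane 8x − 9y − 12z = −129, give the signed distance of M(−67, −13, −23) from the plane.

n·M − (-129) = -14.
|n| = 17, so the signed distance is -14/17.

-14/17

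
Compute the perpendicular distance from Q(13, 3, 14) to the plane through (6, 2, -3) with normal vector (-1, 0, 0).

The plane has equation n·(r − (6, 2, -3)) = 0, i.e. n·r = -6.
n = (-1, 0, 0); n·P − (-6) = -7; |n| = 1; distance = 7/1 = 7.

7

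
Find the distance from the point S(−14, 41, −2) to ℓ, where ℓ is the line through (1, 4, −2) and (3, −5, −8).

A direction vector is d = (2, −9, −6).
AP = (−15, 37, 0), and AP × d = (−222, −90, 61).
|AP × d|² = 61105 and |d|² = 121, so the distance is √(61105/121) = √505.

√505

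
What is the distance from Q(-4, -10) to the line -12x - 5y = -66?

d = |(-12)·(-4) + (-5)·(-10) − (-66)| / √(144 + 25) = |164|/13 = 164/13.

164/13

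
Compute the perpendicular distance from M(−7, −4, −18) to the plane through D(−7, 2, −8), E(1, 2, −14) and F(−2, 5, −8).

DE = (8, 0, −6) and DF = (5, 3, 0), so a normal is n = DE × DF = (18, −30, 24).
n = (18, −30, 24); n·P − (-378) = -60; |n| = 30√2; distance = 60/(30√2) = √2.

√2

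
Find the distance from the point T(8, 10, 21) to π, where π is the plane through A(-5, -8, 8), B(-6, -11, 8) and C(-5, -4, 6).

AB = (-1, -3, 0) and AC = (0, 4, -2), so a normal is n = AB × AC = (6, -2, -4).
Then n·(8, 10, 21) - (-46) = -10.
|n| = √(36 + 4 + 16) = 2√14, so the distance is |-10|/(2√14) = 5√14/14.

5/√14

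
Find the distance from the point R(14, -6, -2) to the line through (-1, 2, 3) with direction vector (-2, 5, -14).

Direction vector d = (-2, 5, -14).
AP = (15, -8, -5), and AP × d = (137, 220, 59).
|AP × d|² = 70650 and |d|² = 225, so the distance is √(70650/225) = √314.

√314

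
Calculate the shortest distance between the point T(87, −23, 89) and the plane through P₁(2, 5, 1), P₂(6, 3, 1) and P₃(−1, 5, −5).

P₁P₂ = (4, −2, 0) and P₁P₃ = (−3, 0, −6), so a normal is n = P₁P₂ × P₁P₃ = (12, 24, −6).
Then n·(87, −23, 89) − 138 = −180.
|n| = √(144 + 576 + 36) = 6√21, so the distance is |-180|/(6√21) = 30/√21.

10√21/7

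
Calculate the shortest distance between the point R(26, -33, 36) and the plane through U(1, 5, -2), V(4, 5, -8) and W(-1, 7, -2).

UV = (3, 0, -6) and UW = (-2, 2, 0), so a normal is n = UV × UW = (12, 12, 6).
Then n·(26, -33, 36) - 60 = 72.
|n| = √(144 + 144 + 36) = 18, so the distance is |72|/18 = 4.

4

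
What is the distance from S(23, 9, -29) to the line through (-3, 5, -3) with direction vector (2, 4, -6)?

2√118

Direction vector d = (2, 4, -6).
AP = (26, 4, -26), and AP × d = (80, 104, 96).
|AP × d|² = 26432 and |d|² = 56, so the distance is √(26432/56) = √472 = 2√118.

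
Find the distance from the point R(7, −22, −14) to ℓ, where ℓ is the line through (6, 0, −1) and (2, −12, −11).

√69

A direction vector is d = (−4, −12, −10).
AP = (1, −22, −13), and AP × d = (64, 62, −100).
|AP × d|² = 17940 and |d|² = 260, so the distance is √(17940/260) = √69.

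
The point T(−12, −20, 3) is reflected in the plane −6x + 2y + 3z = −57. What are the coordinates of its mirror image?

With n = (−6, 2, 3), the signed offset is (n·T − (-57))/|n|² = 98/49 = 2.
T' = T − 2t·n = (−12, −20, 3) − 4·(−6, 2, 3) = (12, −28, −9).

(12, -28, -9)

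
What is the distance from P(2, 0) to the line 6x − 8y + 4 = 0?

d = |6·2 + (-8)·0 − (-4)| / √(36 + 64) = |16|/10 = 8/5.

8/5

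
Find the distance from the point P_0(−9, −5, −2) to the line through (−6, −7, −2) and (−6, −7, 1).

√13

A direction vector is d = (0, 0, 3).
AP = (−3, 2, 0); AP·d = 0, |AP|² = 13, |d|² = 9.
distance² = |AP|² − (AP·d)²/|d|² = 13 − 0/9 = 13, so the distance is √13.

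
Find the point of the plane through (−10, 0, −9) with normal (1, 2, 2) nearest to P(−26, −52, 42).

n = (1, 2, 2), |n|² = 9, and n·P − (-28) = -18.
t = -18/9 = -2, so the foot is P − t·n = (−26, −52, 42) − (-2)·(1, 2, 2) = (−24, −48, 46).

(-24, -48, 46)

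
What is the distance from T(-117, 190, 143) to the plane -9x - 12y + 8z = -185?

Normal vector n = (-9, -12, 8), and n·(-117, 190, 143) - (-185) = 102.
|n| = √(81 + 144 + 64) = 17, so the distance is |102|/17 = 6.

6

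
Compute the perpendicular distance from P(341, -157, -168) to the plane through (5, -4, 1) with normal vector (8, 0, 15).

9

The plane has equation n·(r − (5, -4, 1)) = 0, i.e. n·r = 55.
Then n·(341, -157, -168) - 55 = 153.
|n| = √(64 + 0 + 225) = 17, so the distance is |153|/17 = 9.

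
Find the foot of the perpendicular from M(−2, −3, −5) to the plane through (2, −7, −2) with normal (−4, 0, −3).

(2, -3, -2)

n = (−4, 0, −3), |n|² = 25, and n·M − (-2) = 25.
t = 25/25 = 1, so the foot is M − t·n = (−2, −3, −5) − 1·(−4, 0, −3) = (2, −3, −2).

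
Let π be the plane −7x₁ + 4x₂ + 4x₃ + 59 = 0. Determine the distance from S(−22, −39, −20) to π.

23/9

d = |(-7)·(-22) + 4·(-39) + 4·(-20) − (-59)| / √(49 + 16 + 16) = |-23| / 9 = 23/9.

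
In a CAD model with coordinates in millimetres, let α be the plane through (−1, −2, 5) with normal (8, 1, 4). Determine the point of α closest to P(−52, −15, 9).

n = (8, 1, 4), |n|² = 81, and n·P − 10 = -405.
t = -405/81 = -5, so the foot is P − t·n = (−52, −15, 9) − (-5)·(8, 1, 4) = (−12, −10, 29).

(-12, -10, 29)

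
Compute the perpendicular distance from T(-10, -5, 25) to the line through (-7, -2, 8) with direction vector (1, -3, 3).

Direction vector d = (1, -3, 3).
AP = (-3, -3, 17); AP·d = 57, |AP|² = 307, |d|² = 19.
distance² = |AP|² − (AP·d)²/|d|² = 307 − 3249/19 = 136, so the distance is 2√34.

2√34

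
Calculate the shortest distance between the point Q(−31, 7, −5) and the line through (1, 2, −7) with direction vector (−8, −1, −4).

Direction vector d = (−8, −1, −4).
AP = (−32, 5, 2), and AP × d = (−18, −144, 72).
|AP × d|² = 26244 and |d|² = 81, so the distance is √(26244/81) = √324 = 18.

18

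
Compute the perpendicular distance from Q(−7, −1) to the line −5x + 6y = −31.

d = |(-5)·(-7) + 6·(-1) − (-31)| / √(25 + 36) = |60|/√61 = 60√61/61.

60/√61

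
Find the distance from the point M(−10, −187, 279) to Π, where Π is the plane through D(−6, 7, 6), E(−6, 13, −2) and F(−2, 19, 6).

7

DE = (0, 6, −8) and DF = (4, 12, 0), so a normal is n = DE × DF = (96, −32, −24).
Then n·(−10, −187, 279) − (−944) = −728.
|n| = √(9216 + 1024 + 576) = 104, so the distance is |-728|/104 = 7.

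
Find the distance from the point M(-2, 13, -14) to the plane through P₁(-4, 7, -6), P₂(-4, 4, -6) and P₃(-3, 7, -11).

2/√26

P₁P₂ = (0, -3, 0) and P₁P₃ = (1, 0, -5), so a normal is n = P₁P₂ × P₁P₃ = (15, 0, 3).
Then n·(-2, 13, -14) - (-78) = 6.
|n| = √(225 + 0 + 9) = 3√26, so the distance is |6|/(3√26) = 2/√26.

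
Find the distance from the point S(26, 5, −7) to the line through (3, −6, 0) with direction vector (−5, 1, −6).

Direction vector d = (−5, 1, −6).
AP = (23, 11, −7); AP·d = -62, |AP|² = 699, |d|² = 62.
distance² = |AP|² − (AP·d)²/|d|² = 699 − 3844/62 = 637, so the distance is 7√13.

7√13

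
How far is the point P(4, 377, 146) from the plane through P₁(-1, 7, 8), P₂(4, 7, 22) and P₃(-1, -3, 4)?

8

P₁P₂ = (5, 0, 14) and P₁P₃ = (0, -10, -4), so a normal is n = P₁P₂ × P₁P₃ = (140, 20, -50).
n = (140, 20, -50); n·P − (-400) = 1200; |n| = 150; distance = 1200/150 = 8.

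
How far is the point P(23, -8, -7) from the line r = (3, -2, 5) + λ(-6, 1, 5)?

Direction vector d = (-6, 1, 5).
AP = (20, -6, -12), and AP × d = (-18, -28, -16).
|AP × d|² = 1364 and |d|² = 62, so the distance is √(1364/62) = √22.

√22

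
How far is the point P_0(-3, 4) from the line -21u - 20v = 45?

62/29

d = |(-21)·(-3) + (-20)·4 − 45| / √(441 + 400) = |-62|/29 = 62/29.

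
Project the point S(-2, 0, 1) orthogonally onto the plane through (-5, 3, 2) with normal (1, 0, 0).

(-5, 0, 1)

n = (1, 0, 0), |n|² = 1, and n·S − (-5) = 3.
t = 3/1 = 3, so the foot is S − t·n = (-2, 0, 1) − 3·(1, 0, 0) = (-5, 0, 1).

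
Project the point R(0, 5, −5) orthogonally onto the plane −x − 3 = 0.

(-3, 5, -5)

The perpendicular from R has direction n = (−1, 0, 0): r = (0, 5, −5) + μ(−1, 0, 0).
Substitute into the plane: n·(R + μn) = 3 gives 0 + 1μ = 3, so μ = 3.
Foot = (0, 5, −5) + 3·(−1, 0, 0) = (−3, 5, −5).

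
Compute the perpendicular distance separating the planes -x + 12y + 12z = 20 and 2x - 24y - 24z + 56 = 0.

8/17

Divide the second equation by -2 to match normals: -x + 12y + 12z = 28.
Both planes have normal n = (-1, 12, 12), |n| = 17. Any point on the first plane is at distance |28 − 20|/|n| = 8/17 from the second.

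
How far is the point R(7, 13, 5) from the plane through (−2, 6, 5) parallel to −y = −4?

7

Parallel planes share the normal n = (0, −1, 0); since (−2, 6, 5) lies on the plane, its equation is −y = -6.
Then n·(7, 13, 5) − (−6) = −7.
|n| = √(0 + 1 + 0) = 1, so the distance is |-7|/1 = 7.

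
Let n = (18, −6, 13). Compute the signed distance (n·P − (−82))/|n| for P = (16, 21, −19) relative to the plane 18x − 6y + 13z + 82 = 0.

-3/23

n·P − (-82) = -3.
|n| = 23, so the signed distance is -3/23.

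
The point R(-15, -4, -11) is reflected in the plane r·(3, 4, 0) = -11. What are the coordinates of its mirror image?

(-3, 12, -11)

n = (3, 4, 0), |n|² = 25, n·R − (-11) = -50, so t = -50/25 = -2.
Foot F = R − (-2)·n = (-9, 4, -11); the reflection is 2F − R = (-3, 12, -11).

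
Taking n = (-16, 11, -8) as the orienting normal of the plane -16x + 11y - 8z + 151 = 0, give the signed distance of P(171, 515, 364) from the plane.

8

n·P − (-151) = 168.
|n| = 21, so the signed distance is 168/21 = 8.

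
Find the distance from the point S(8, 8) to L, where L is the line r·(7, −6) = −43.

The normal to the line is n = (7, −6) with |n| = √85.
|n·S − (-43)| = |8 − (-43)| = 51, so the distance is 51/√85.

51/√85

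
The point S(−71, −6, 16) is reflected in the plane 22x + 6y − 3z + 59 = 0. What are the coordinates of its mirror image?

n = (22, 6, −3), |n|² = 529, n·S − (-59) = -1587, so t = -1587/529 = -3.
Foot F = S − (-3)·n = (−5, 12, 7); the reflection is 2F − S = (61, 30, −2).

(61, 30, -2)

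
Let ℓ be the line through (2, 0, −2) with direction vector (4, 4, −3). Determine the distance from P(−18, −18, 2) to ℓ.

Direction vector d = (4, 4, −3).
AP = (−20, −18, 4); AP·d = -164, |AP|² = 740, |d|² = 41.
distance² = |AP|² − (AP·d)²/|d|² = 740 − 26896/41 = 84, so the distance is 2√21.

2√21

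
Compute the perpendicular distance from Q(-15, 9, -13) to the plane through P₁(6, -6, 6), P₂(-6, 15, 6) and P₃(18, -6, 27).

11/9

P₁P₂ = (-12, 21, 0) and P₁P₃ = (12, 0, 21), so a normal is n = P₁P₂ × P₁P₃ = (441, 252, -252).
n = (441, 252, -252); n·P − (-378) = -693; |n| = 567; distance = 693/567 = 11/9.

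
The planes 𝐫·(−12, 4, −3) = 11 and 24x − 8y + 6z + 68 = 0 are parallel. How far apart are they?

23/13

Divide the second equation by -2 to match normals: −12x + 4y − 3z = 34.
With common normal n = (−12, 4, −3) (|n| = 13), the distance is |11 − 34|/|n| = 23/13.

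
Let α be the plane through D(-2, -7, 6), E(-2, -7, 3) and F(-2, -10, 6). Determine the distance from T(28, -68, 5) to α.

30

DE = (0, 0, -3) and DF = (0, -3, 0), so a normal is n = DE × DF = (-9, 0, 0).
n = (-9, 0, 0); n·P − 18 = -270; |n| = 9; distance = 270/9 = 30.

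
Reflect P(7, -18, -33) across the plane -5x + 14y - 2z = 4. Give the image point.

(-3, 10, -37)

n = (-5, 14, -2), |n|² = 225, n·P − 4 = -225, so t = -225/225 = -1.
Foot F = P − (-1)·n = (2, -4, -35); the reflection is 2F − P = (-3, 10, -37).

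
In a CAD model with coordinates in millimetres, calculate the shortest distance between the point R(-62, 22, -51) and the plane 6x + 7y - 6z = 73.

Normal vector n = (6, 7, -6), and n·(-62, 22, -51) - 73 = 15.
|n| = √(36 + 49 + 36) = 11, so the distance is |15|/11 = 15/11.

15/11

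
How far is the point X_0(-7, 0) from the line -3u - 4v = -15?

The normal to the line is n = (-3, -4) with |n| = 5.
|n·X_0 − (-15)| = |21 − (-15)| = 36, so the distance is 36/5.

36/5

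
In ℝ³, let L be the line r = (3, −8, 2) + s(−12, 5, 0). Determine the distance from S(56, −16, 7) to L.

√194

Direction vector d = (−12, 5, 0).
AP = (53, −8, 5); AP·d = -676, |AP|² = 2898, |d|² = 169.
distance² = |AP|² − (AP·d)²/|d|² = 2898 − 456976/169 = 194, so the distance is √194.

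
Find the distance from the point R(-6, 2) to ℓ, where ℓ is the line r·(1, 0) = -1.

The normal to the line is n = (1, 0) with |n| = 1.
|n·R − (-1)| = |-6 − (-1)| = 5, so the distance is 5/1 = 5.

5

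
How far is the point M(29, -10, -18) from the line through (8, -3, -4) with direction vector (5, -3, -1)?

Direction vector d = (5, -3, -1).
AP = (21, -7, -14), and AP × d = (-35, -49, -28).
|AP × d|² = 4410 and |d|² = 35, so the distance is √(4410/35) = √126 = 3√14.

3√14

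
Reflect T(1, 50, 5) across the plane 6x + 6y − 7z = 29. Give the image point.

With n = (6, 6, −7), the signed offset is (n·T − 29)/|n|² = 242/121 = 2.
T' = T − 2t·n = (1, 50, 5) − 4·(6, 6, −7) = (−23, 26, 33).

(-23, 26, 33)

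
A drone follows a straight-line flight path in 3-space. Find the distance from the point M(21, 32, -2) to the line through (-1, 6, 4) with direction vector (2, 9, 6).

2√178

Direction vector d = (2, 9, 6).
AP = (22, 26, -6), and AP × d = (210, -144, 146).
|AP × d|² = 86152 and |d|² = 121, so the distance is √(86152/121) = √712 = 2√178.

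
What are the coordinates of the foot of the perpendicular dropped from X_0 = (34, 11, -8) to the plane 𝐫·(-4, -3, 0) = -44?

(14, -4, -8)

The perpendicular from X_0 has direction n = (-4, -3, 0): r = (34, 11, -8) + μ(-4, -3, 0).
Substitute into the plane: n·(X_0 + μn) = -44 gives -169 + 25μ = -44, so μ = 5.
Foot = (34, 11, -8) + 5·(-4, -3, 0) = (14, -4, -8).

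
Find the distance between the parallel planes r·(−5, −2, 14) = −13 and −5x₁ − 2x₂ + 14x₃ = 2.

1

With common normal n = (−5, −2, 14) (|n| = 15), the distance is |(-13) − 2|/|n| = 15/15 = 1.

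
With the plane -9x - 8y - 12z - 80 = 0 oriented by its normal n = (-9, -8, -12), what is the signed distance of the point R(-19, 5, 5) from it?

-9/17

n·R − 80 = -9.
|n| = 17, so the signed distance is -9/17.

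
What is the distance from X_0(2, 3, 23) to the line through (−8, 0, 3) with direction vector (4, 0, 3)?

√109

Direction vector d = (4, 0, 3).
AP = (10, 3, 20); AP·d = 100, |AP|² = 509, |d|² = 25.
distance² = |AP|² − (AP·d)²/|d|² = 509 − 10000/25 = 109, so the distance is √109.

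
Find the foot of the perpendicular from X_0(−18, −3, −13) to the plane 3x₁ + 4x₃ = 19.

n = (3, 0, 4), |n|² = 25, and n·X_0 − 19 = -125.
t = -125/25 = -5, so the foot is X_0 − t·n = (−18, −3, −13) − (-5)·(3, 0, 4) = (−3, −3, 7).

(-3, -3, 7)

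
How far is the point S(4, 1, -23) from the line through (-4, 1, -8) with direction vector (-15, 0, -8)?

17

Direction vector d = (-15, 0, -8).
AP = (8, 0, -15); AP·d = 0, |AP|² = 289, |d|² = 289.
distance² = |AP|² − (AP·d)²/|d|² = 289 − 0/289 = 289, so the distance is 17.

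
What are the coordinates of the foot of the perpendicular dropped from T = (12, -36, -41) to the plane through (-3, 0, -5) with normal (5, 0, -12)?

(-3, -36, -5)

The perpendicular from T has direction n = (5, 0, -12): r = (12, -36, -41) + λ(5, 0, -12).
Substitute into the plane: n·(T + λn) = 45 gives 552 + 169λ = 45, so λ = -3.
Foot = (12, -36, -41) + (-3)·(5, 0, -12) = (-3, -36, -5).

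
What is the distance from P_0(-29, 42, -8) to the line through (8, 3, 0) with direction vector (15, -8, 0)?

Direction vector d = (15, -8, 0).
AP = (-37, 39, -8); AP·d = -867, |AP|² = 2954, |d|² = 289.
distance² = |AP|² − (AP·d)²/|d|² = 2954 − 751689/289 = 353, so the distance is √353.

√353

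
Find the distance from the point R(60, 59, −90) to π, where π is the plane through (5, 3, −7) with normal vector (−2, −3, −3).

The plane has equation n·(r − (5, 3, −7)) = 0, i.e. n·r = 2.
d = |(-2)·60 + (-3)·59 + (-3)·(-90) − 2| / √(4 + 9 + 9) = |-29| / √22 = 29√22/22.

29/√22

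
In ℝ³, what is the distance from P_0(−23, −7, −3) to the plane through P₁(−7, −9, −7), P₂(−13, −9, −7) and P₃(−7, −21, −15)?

P₁P₂ = (−6, 0, 0) and P₁P₃ = (0, −12, −8), so a normal is n = P₁P₂ × P₁P₃ = (0, −48, 72).
Then n·(−23, −7, −3) − (−72) = 192.
|n| = √(0 + 2304 + 5184) = 24√13, so the distance is |192|/(24√13) = 8/√13.

8√13/13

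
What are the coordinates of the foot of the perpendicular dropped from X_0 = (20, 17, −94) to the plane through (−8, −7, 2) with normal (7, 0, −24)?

n = (7, 0, −24), |n|² = 625, and n·X_0 − (-104) = 2500.
t = 2500/625 = 4, so the foot is X_0 − t·n = (20, 17, −94) − 4·(7, 0, −24) = (−8, 17, 2).

(-8, 17, 2)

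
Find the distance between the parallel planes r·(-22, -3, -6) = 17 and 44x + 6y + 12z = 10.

22/23

Divide the second equation by -2 to match normals: -22x - 3y - 6z = -5.
With common normal n = (-22, -3, -6) (|n| = 23), the distance is |17 − (-5)|/|n| = 22/23.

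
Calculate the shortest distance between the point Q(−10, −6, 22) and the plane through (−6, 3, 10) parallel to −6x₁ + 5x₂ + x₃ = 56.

Parallel planes share the normal n = (−6, 5, 1); since (−6, 3, 10) lies on the plane, its equation is −6x₁ + 5x₂ + x₃ = 61.
d = |(-6)·(-10) + 5·(-6) + 1·22 − 61| / √(36 + 25 + 1) = |-9| / √62 = 9√62/62.

9/√62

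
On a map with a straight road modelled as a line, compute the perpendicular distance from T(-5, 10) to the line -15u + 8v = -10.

d = |(-15)·(-5) + 8·10 − (-10)| / √(225 + 64) = |165|/17 = 165/17.

165/17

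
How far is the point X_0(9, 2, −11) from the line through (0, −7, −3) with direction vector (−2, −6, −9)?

√226

Direction vector d = (−2, −6, −9).
AP = (9, 9, −8), and AP × d = (−129, 97, −36).
|AP × d|² = 27346 and |d|² = 121, so the distance is √(27346/121) = √226.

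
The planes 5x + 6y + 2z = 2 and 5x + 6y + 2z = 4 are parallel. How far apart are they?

Both planes have normal n = (5, 6, 2), |n| = √65. Any point on the first plane is at distance |4 − 2|/|n| = 2/√65 from the second.

2/√65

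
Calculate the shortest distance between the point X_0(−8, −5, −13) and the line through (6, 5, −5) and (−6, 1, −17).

A direction vector is d = (−12, −4, −12).
AP = (−14, −10, −8); AP·d = 304, |AP|² = 360, |d|² = 304.
distance² = |AP|² − (AP·d)²/|d|² = 360 − 92416/304 = 56, so the distance is 2√14.

2√14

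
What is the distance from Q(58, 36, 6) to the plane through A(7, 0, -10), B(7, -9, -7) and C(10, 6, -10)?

18/√14

AB = (0, -9, 3) and AC = (3, 6, 0), so a normal is n = AB × AC = (-18, 9, 27).
Then n·(58, 36, 6) - (-396) = -162.
|n| = √(324 + 81 + 729) = 9√14, so the distance is |-162|/(9√14) = 18/√14.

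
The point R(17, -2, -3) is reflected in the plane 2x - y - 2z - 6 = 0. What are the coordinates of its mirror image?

n = (2, -1, -2), |n|² = 9, n·R − 6 = 36, so t = 36/9 = 4.
Foot F = R − 4·n = (9, 2, 5); the reflection is 2F − R = (1, 6, 13).

(1, 6, 13)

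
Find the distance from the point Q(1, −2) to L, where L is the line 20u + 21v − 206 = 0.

228/29

The normal to the line is n = (20, 21) with |n| = 29.
|n·Q − 206| = |-22 − 206| = 228, so the distance is 228/29.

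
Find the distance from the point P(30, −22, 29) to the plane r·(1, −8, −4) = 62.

n = (1, −8, −4); n·P − 62 = 28; |n| = 9; distance = 28/9.

28/9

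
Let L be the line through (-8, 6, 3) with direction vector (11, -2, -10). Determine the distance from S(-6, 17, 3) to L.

5√5

Direction vector d = (11, -2, -10).
AP = (2, 11, 0), and AP × d = (-110, 20, -125).
|AP × d|² = 28125 and |d|² = 225, so the distance is √(28125/225) = √125 = 5√5.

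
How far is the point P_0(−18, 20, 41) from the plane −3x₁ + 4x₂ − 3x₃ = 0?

11/√34

Normal vector n = (−3, 4, −3), and n·(−18, 20, 41) − 0 = 11.
|n| = √(9 + 16 + 9) = √34, so the distance is |11|/√34 = 11/√34.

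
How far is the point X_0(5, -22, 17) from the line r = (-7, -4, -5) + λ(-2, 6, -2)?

2√62

Direction vector d = (-2, 6, -2).
AP = (12, -18, 22), and AP × d = (-96, -20, 36).
|AP × d|² = 10912 and |d|² = 44, so the distance is √(10912/44) = √248 = 2√62.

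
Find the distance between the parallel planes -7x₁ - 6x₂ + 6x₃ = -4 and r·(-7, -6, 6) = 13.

17/11

Both planes have normal n = (-7, -6, 6), |n| = 11. Any point on the first plane is at distance |13 − (-4)|/|n| = 17/11 from the second.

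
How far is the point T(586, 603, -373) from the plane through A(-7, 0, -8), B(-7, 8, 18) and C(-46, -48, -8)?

AB = (0, 8, 26) and AC = (-39, -48, 0), so a normal is n = AB × AC = (1248, -1014, 312).
Then n·(586, 603, -373) - (-11232) = 14742.
|n| = √(1557504 + 1028196 + 97344) = 1638, so the distance is |14742|/1638 = 9.

9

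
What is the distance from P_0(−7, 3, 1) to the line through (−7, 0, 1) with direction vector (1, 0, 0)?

Direction vector d = (1, 0, 0).
AP = (0, 3, 0), and AP × d = (0, 0, −3).
|AP × d|² = 9 and |d|² = 1, so the distance is √9 = 3.

3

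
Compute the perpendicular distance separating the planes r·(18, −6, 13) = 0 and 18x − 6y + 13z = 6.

With common normal n = (18, −6, 13) (|n| = 23), the distance is |0 − 6|/|n| = 6/23.

6/23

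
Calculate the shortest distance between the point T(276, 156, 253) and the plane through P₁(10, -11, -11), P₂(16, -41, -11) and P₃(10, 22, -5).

6

P₁P₂ = (6, -30, 0) and P₁P₃ = (0, 33, 6), so a normal is n = P₁P₂ × P₁P₃ = (-180, -36, 198).
Then n·(276, 156, 253) - (-3582) = -1620.
|n| = √(32400 + 1296 + 39204) = 270, so the distance is |-1620|/270 = 6.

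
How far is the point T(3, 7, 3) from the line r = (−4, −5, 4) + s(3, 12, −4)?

Direction vector d = (3, 12, −4).
AP = (7, 12, −1); AP·d = 169, |AP|² = 194, |d|² = 169.
distance² = |AP|² − (AP·d)²/|d|² = 194 − 28561/169 = 25, so the distance is 5.

5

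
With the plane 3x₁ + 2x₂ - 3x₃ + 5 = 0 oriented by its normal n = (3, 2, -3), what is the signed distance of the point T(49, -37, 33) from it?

-21√22/22

n·T − (-5) = -21.
|n| = √22, so the signed distance is -21√22/22.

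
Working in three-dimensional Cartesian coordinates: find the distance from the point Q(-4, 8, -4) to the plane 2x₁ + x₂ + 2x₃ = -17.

Normal vector n = (2, 1, 2), and n·(-4, 8, -4) - (-17) = 9.
|n| = √(4 + 1 + 4) = 3, so the distance is |9|/3 = 3.

3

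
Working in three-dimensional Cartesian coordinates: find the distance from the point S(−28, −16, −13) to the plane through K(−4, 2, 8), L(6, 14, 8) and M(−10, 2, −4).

9/√70

KL = (10, 12, 0) and KM = (−6, 0, −12), so a normal is n = KL × KM = (−144, 120, 72).
d = |(-144)·(-28) + 120·(-16) + 72·(-13) − 1392| / √(20736 + 14400 + 5184) = |-216| / (24√70) = 9√70/70.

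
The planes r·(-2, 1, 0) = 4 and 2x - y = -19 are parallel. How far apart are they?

3√5

Divide the second equation by -1 to match normals: -2x + y = 19.
With common normal n = (-2, 1, 0) (|n| = √5), the distance is |4 − 19|/|n| = 15/√5 = 3√5.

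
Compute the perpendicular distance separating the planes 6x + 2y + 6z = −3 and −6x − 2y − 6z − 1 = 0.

Divide the second equation by -1 to match normals: 6x + 2y + 6z = -1.
With common normal n = (6, 2, 6) (|n| = 2√19), the distance is |(-3) − (-1)|/|n| = 2/(2√19) = √19/19.

√19/19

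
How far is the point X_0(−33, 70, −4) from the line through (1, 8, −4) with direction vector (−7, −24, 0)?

50

Direction vector d = (−7, −24, 0).
AP = (−34, 62, 0); AP·d = -1250, |AP|² = 5000, |d|² = 625.
distance² = |AP|² − (AP·d)²/|d|² = 5000 − 1562500/625 = 2500, so the distance is 50.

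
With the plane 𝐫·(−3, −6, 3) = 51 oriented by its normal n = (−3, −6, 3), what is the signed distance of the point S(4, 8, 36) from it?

-1/√6

n·S − 51 = -3.
|n| = 3√6, so the signed distance is -1/√6.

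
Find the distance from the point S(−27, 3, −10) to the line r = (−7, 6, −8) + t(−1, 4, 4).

Direction vector d = (−1, 4, 4).
AP = (−20, −3, −2), and AP × d = (−4, 82, −83).
|AP × d|² = 13629 and |d|² = 33, so the distance is √(13629/33) = √413.

√413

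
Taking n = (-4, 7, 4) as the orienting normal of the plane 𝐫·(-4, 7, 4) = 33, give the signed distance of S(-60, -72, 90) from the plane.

7

n·S − 33 = 63.
|n| = 9, so the signed distance is 63/9 = 7.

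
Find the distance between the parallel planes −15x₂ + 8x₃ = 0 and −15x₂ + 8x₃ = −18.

18/17

Both planes have normal n = (0, −15, 8), |n| = 17. Any point on the first plane is at distance |(-18) − 0|/|n| = 18/17 from the second.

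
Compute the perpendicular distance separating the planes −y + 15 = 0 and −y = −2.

13

Both planes have normal n = (0, −1, 0), |n| = 1. Any point on the first plane is at distance |(-2) − (-15)|/|n| = 13/1 = 13 from the second.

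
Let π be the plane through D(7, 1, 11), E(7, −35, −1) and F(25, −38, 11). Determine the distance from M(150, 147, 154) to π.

DE = (0, −36, −12) and DF = (18, −39, 0), so a normal is n = DE × DF = (−468, −216, 648).
n = (−468, −216, 648); n·P − 3636 = -5796; |n| = 828; distance = 5796/828 = 7.

7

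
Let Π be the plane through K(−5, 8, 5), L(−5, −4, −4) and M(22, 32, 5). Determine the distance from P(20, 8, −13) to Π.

16/17

KL = (0, −12, −9) and KM = (27, 24, 0), so a normal is n = KL × KM = (216, −243, 324).
Then n·(20, 8, −13) − (−1404) = −432.
|n| = √(46656 + 59049 + 104976) = 459, so the distance is |-432|/459 = 16/17.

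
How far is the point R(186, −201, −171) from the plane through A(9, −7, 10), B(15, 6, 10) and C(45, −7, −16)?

AB = (6, 13, 0) and AC = (36, 0, −26), so a normal is n = AB × AC = (−338, 156, −468).
n = (−338, 156, −468); n·P − (-8814) = -5382; |n| = 598; distance = 5382/598 = 9.

9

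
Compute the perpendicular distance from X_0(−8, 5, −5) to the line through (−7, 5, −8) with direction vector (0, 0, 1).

1

Direction vector d = (0, 0, 1).
AP = (−1, 0, 3), and AP × d = (0, 1, 0).
|AP × d|² = 1 and |d|² = 1, so the distance is √1 = 1.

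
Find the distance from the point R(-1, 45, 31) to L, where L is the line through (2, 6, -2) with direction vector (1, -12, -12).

Direction vector d = (1, -12, -12).
AP = (-3, 39, 33), and AP × d = (-72, -3, -3).
|AP × d|² = 5202 and |d|² = 289, so the distance is √(5202/289) = √18 = 3√2.

3√2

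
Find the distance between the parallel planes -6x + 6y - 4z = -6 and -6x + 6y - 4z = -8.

Both planes have normal n = (-6, 6, -4), |n| = 2√22. Any point on the first plane is at distance |(-8) − (-6)|/|n| = 2/(2√22) = √22/22 from the second.

1/√22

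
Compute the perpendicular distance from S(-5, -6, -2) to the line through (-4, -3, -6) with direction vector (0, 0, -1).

√10

Direction vector d = (0, 0, -1).
AP = (-1, -3, 4); AP·d = -4, |AP|² = 26, |d|² = 1.
distance² = |AP|² − (AP·d)²/|d|² = 26 − 16/1 = 10, so the distance is √10.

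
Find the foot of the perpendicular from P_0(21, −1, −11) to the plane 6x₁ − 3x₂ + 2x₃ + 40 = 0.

(3, 8, -17)

n = (6, −3, 2), |n|² = 49, and n·P_0 − (-40) = 147.
t = 147/49 = 3, so the foot is P_0 − t·n = (21, −1, −11) − 3·(6, −3, 2) = (3, 8, −17).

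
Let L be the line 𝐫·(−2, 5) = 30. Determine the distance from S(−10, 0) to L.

10√29/29

d = |(-2)·(-10) + 5·0 − 30| / √(4 + 25) = |-10|/√29 = 10√29/29.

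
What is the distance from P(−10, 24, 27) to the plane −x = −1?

11

Normal vector n = (−1, 0, 0), and n·(−10, 24, 27) − (−1) = 11.
|n| = √(1 + 0 + 0) = 1, so the distance is |11|/1 = 11.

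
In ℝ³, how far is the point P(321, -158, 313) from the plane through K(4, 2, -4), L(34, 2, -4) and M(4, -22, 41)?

8

KL = (30, 0, 0) and KM = (0, -24, 45), so a normal is n = KL × KM = (0, -1350, -720).
n = (0, -1350, -720); n·P − 180 = -12240; |n| = 1530; distance = 12240/1530 = 8.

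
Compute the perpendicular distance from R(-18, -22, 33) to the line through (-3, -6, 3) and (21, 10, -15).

15

A direction vector is d = (24, 16, -18).
AP = (-15, -16, 30), and AP × d = (-192, 450, 144).
|AP × d|² = 260100 and |d|² = 1156, so the distance is √(260100/1156) = √225 = 15.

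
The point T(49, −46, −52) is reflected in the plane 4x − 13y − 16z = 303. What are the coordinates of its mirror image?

n = (4, −13, −16), |n|² = 441, n·T − 303 = 1323, so t = 1323/441 = 3.
Foot F = T − 3·n = (37, −7, −4); the reflection is 2F − T = (25, 32, 44).

(25, 32, 44)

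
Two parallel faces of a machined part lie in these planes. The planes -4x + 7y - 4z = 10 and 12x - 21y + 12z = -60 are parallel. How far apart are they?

10/9

Divide the second equation by -3 to match normals: -4x + 7y - 4z = 20.
Both planes have normal n = (-4, 7, -4), |n| = 9. Any point on the first plane is at distance |20 − 10|/|n| = 10/9 from the second.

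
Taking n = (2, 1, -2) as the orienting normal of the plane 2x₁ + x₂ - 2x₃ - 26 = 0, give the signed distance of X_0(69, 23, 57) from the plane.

7

n·X_0 − 26 = 21.
|n| = 3, so the signed distance is 21/3 = 7.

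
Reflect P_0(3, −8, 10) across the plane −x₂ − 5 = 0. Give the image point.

n = (0, −1, 0), |n|² = 1, n·P_0 − 5 = 3, so t = 3/1 = 3.
Foot F = P_0 − 3·n = (3, −5, 10); the reflection is 2F − P_0 = (3, −2, 10).

(3, -2, 10)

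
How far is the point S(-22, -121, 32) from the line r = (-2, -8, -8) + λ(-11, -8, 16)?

Direction vector d = (-11, -8, 16).
AP = (-20, -113, 40); AP·d = 1764, |AP|² = 14769, |d|² = 441.
distance² = |AP|² − (AP·d)²/|d|² = 14769 − 3111696/441 = 7713, so the distance is 3√857.

3√857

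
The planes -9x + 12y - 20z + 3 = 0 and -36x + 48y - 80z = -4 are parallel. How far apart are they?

2/25

Divide the second equation by 4 to match normals: -9x + 12y - 20z = -1.
Both planes have normal n = (-9, 12, -20), |n| = 25. Any point on the first plane is at distance |(-1) − (-3)|/|n| = 2/25 from the second.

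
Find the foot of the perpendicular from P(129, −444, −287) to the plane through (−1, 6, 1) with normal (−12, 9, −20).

The perpendicular from P has direction n = (−12, 9, −20): r = (129, −444, −287) + μ(−12, 9, −20).
Substitute into the plane: n·(P + μn) = 46 gives 196 + 625μ = 46, so μ = -6/25.
Foot = (129, −444, −287) + (-6/25)·(−12, 9, −20) = (3297/25, −11154/25, −1411/5).

(3297/25, -11154/25, -1411/5)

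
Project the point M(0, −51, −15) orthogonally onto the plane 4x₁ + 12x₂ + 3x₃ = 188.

n = (4, 12, 3), |n|² = 169, and n·M − 188 = -845.
t = -845/169 = -5, so the foot is M − t·n = (0, −51, −15) − (-5)·(4, 12, 3) = (20, 9, 0).

(20, 9, 0)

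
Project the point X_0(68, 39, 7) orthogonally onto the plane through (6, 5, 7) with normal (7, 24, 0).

(54, -9, 7)

n = (7, 24, 0), |n|² = 625, and n·X_0 − 162 = 1250.
t = 1250/625 = 2, so the foot is X_0 − t·n = (68, 39, 7) − 2·(7, 24, 0) = (54, -9, 7).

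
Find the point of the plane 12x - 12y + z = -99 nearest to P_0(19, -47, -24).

(-17, -11, -27)

The perpendicular from P_0 has direction n = (12, -12, 1): r = (19, -47, -24) + t(12, -12, 1).
Substitute into the plane: n·(P_0 + tn) = -99 gives 768 + 289t = -99, so t = -3.
Foot = (19, -47, -24) + (-3)·(12, -12, 1) = (-17, -11, -27).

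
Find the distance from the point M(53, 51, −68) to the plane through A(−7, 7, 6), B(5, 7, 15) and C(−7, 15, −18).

AB = (12, 0, 9) and AC = (0, 8, −24), so a normal is n = AB × AC = (−72, 288, 96).
d = |(-72)·53 + 288·51 + 96·(-68) − 3096| / √(5184 + 82944 + 9216) = |1248| / 312 = 4.

4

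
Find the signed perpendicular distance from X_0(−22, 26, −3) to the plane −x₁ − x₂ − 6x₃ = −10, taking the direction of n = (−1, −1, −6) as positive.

12√38/19

n·X_0 − (-10) = 24.
|n| = √38, so the signed distance is 12√38/19.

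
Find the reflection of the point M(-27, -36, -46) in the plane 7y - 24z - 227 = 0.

(-27, -50, 2)

With n = (0, 7, -24), the signed offset is (n·M − 227)/|n|² = 625/625 = 1.
M' = M − 2t·n = (-27, -36, -46) − 2·(0, 7, -24) = (-27, -50, 2).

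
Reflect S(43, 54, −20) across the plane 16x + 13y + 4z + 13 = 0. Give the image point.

n = (16, 13, 4), |n|² = 441, n·S − (-13) = 1323, so t = 1323/441 = 3.
Foot F = S − 3·n = (−5, 15, −32); the reflection is 2F − S = (−53, −24, −44).

(-53, -24, -44)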